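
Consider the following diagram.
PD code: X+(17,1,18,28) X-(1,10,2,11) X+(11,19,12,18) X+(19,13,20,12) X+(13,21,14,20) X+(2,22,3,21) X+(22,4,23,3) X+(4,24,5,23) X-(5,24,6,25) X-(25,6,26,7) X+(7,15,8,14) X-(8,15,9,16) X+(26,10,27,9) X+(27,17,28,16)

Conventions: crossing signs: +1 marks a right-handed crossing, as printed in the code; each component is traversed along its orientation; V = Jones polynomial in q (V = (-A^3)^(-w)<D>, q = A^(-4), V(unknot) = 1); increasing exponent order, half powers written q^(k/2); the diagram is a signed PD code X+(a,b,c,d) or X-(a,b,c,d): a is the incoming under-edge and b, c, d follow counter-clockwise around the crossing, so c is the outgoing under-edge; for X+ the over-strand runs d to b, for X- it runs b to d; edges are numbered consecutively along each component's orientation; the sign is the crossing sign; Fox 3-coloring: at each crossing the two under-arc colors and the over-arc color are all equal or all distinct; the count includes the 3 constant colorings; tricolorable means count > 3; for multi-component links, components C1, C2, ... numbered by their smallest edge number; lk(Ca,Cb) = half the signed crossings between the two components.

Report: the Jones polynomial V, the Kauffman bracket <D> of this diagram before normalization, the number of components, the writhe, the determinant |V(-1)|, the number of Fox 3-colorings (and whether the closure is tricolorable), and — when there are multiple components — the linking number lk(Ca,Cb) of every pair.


V = q^2 - q^3 + 3q^4 - 3q^5 + 3q^6 - 3q^7 + 2q^8 - q^9
<D> = -A^-18 + 2A^-14 - 3A^-10 + 3A^-6 - 3A^-2 + 3A^2 - A^6 + A^10 (w = +6)
1 component over 14 crossings, w = +6
3 Fox colorings among 3^14, |V(-1)| = 17: not tricolorable
why: w = +6 shifts under R1 moves; the (-A^3)^(-6) factor cancels that in V


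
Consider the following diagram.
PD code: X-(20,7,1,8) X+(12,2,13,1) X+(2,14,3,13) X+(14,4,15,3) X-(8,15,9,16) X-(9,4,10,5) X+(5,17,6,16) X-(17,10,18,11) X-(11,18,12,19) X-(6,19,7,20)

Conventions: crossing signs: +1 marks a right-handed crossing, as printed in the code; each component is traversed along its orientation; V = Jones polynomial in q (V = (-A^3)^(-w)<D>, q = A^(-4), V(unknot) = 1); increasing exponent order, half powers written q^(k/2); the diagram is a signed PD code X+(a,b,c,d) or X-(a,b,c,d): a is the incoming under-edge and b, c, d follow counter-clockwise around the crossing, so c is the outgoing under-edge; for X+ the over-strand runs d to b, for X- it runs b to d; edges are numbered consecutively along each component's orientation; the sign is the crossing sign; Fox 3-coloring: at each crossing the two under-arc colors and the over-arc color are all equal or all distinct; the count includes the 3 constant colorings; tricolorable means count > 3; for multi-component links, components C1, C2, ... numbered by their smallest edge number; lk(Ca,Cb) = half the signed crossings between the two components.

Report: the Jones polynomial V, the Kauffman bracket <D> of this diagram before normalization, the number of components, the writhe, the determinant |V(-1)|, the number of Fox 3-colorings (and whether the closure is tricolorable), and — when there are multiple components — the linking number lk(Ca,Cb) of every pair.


V = q^-6 - 2q^-5 + 2q^-4 - 3q^-3 + 4q^-2 - 3q^-1 + 3 - 2q + q^2
<D> = A^-14 - 2A^-10 + 3A^-6 - 3A^-2 + 4A^2 - 3A^6 + 2A^10 - 2A^14 + A^18 (w = -2)
1 component over 10 crossings, w = -2
9 Fox colorings among 3^10, |V(-1)| = 21: tricolorable
why: V spans 8 powers of q: at least 8 crossings in any diagram


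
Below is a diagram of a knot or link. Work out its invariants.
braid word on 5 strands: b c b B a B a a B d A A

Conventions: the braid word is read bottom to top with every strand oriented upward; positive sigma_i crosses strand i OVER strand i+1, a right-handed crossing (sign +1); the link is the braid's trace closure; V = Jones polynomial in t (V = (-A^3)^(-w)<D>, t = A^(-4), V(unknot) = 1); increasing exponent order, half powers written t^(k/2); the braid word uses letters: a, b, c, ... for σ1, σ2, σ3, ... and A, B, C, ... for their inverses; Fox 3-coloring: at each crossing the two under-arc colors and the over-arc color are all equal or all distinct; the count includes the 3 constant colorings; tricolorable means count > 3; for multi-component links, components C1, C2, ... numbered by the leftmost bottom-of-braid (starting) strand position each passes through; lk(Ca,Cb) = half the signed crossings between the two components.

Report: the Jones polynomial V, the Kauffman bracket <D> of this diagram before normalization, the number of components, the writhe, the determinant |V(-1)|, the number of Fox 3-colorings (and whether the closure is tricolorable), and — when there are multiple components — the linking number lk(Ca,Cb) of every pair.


V = -t^-3 + t^-2 - t^-1 + 3 - t + t^2 - t^3
<D> = -A^-6 + A^-2 - A^2 + 3A^6 - A^10 + A^14 - A^18 (w = +2)
1 component over 12 crossings, w = +2
27 Fox colorings among 3^12, |V(-1)| = 9: tricolorable
why: the span of V is 6, forcing >= 6 crossings in any diagram


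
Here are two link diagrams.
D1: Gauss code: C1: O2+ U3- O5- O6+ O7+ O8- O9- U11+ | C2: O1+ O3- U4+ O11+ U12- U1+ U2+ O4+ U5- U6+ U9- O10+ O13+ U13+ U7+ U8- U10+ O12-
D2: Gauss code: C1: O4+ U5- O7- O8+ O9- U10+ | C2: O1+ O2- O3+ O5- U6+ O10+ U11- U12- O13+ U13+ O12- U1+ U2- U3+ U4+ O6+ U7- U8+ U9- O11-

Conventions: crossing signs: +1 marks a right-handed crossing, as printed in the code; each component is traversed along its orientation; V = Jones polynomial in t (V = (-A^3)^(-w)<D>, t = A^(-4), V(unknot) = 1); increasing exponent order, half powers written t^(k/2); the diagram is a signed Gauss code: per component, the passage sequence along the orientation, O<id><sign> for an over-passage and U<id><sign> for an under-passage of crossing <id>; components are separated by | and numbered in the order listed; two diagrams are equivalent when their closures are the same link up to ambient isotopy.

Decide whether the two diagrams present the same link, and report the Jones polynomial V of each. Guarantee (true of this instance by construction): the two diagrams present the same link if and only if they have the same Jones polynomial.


equivalent: yes
D1 (bracket -A^-5 + 2A^-1 - A^3 + 2A^7 - A^11 + A^15; 13 crossings at w = +3): V = -t^(-3/2) + t^(-1/2) - 2t^(1/2) + t^(3/2) - 2t^(5/2) + t^(7/2)
V(D2) = -t^(-3/2) + t^(-1/2) - 2t^(1/2) + t^(3/2) - 2t^(5/2) + t^(7/2)  (w +1, c 13, <D> = -A^-11 + 2A^-7 - A^-3 + 2A - A^5 + A^9)
key observation: from 13 to 13 crossings by R-moves: one link, two diagrams


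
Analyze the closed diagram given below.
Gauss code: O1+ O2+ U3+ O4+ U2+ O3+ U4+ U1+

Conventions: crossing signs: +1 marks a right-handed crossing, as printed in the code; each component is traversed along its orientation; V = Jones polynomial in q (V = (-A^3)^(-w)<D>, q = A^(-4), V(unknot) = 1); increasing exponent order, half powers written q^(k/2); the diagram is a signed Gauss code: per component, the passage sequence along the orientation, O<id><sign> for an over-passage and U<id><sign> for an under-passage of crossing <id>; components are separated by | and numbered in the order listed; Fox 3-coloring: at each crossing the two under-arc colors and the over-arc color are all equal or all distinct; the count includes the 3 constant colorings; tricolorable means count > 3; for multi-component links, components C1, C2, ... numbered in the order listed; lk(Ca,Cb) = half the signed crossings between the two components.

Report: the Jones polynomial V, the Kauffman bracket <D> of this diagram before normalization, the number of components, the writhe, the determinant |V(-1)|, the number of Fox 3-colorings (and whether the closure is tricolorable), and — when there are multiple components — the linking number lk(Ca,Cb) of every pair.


V = q + q^3 - q^4
<D> = -A^-4 + 1 + A^8 (w = +4)
1 component over 4 crossings, w = +4
9 Fox colorings among 3^4, |V(-1)| = 3: tricolorable
why: det 3 = |V(-1)|; divisible by 3, so tricolorable


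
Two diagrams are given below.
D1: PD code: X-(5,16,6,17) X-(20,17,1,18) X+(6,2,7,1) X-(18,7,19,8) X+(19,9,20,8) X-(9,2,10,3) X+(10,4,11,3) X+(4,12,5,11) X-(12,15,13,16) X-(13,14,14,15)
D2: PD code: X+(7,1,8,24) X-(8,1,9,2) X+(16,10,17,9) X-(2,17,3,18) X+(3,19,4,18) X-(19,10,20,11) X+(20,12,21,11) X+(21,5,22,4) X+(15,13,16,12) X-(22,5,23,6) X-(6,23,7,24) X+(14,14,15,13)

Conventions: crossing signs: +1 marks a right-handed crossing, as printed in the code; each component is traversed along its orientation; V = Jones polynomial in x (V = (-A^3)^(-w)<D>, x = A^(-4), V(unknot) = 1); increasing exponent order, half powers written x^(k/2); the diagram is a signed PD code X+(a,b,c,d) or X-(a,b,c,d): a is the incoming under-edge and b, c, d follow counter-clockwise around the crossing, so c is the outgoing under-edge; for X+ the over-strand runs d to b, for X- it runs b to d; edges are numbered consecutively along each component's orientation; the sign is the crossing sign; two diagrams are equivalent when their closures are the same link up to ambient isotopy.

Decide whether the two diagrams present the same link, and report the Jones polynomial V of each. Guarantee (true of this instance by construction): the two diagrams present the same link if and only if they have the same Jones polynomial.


equivalent: yes
V(D1) = 1  (w -2, c 10, <D> = A^-6)
V(D2) = 1  (w +2, c 12, <D> = A^6)
why: one V(x) for all 2 diagrams — one class (guaranteed)


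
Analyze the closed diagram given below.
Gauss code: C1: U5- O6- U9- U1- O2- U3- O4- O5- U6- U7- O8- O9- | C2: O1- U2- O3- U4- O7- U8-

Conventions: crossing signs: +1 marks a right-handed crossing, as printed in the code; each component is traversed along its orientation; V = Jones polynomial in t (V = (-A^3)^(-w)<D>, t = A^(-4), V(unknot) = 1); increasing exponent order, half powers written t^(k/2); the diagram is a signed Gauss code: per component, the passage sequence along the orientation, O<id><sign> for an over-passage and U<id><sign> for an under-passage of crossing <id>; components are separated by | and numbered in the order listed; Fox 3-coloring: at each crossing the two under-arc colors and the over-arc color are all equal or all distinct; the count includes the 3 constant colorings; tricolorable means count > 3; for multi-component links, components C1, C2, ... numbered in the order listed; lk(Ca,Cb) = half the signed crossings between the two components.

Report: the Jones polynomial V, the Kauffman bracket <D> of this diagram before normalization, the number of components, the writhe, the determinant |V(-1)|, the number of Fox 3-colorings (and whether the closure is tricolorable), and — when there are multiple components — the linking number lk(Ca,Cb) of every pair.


V(t) = -t^(-11/2) - t^(-7/2)
bracket: A^-13 + A^-5, w = -9
2 components, writhe -9, over 9 crossings
lk(C1,C2) = -3
det 2, colorings 3 of 3^9 — not tricolorable
observation: det 2 = |V(-1)|; not divisible by 3, so not tricolorable


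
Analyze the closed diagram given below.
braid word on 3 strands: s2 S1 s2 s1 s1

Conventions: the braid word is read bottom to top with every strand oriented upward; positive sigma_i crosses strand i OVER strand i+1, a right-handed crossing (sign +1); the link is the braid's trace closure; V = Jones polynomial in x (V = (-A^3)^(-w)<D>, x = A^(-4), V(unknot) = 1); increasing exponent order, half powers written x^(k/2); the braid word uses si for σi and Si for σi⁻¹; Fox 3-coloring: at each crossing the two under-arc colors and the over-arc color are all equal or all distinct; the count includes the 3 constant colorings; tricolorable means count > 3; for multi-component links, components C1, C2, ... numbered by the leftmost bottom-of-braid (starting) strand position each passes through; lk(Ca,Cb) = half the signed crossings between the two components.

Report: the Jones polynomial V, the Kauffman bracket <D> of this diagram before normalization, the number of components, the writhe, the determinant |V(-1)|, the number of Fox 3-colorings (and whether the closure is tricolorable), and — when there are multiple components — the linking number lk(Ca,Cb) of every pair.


V = -x^(1/2) + x^(3/2) - x^(5/2) - x^(9/2)
<D> = A^-9 + A^-1 - A^3 + A^7 (w = +3)
2 components over 5 crossings, w = +3
lk(C1,C2): +2
3 Fox colorings among 3^5, |V(-1)| = 4: not tricolorable
why: det 4 = |V(-1)|; not divisible by 3, so not tricolorable


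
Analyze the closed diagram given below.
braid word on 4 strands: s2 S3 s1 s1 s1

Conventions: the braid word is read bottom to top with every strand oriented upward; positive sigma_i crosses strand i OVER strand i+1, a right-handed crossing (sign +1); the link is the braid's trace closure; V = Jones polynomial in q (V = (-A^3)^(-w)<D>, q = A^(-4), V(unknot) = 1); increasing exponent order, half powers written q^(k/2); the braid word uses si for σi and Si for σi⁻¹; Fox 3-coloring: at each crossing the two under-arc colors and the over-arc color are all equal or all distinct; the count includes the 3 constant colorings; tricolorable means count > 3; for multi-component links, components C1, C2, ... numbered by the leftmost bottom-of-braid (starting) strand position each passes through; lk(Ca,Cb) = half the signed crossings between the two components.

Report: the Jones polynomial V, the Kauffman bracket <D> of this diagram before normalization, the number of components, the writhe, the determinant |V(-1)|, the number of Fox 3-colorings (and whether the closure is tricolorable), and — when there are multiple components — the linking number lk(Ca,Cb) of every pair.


V(q) = q + q^3 - q^4
bracket: A^-7 - A^-3 - A^5, w = +3
1 component, writhe +3, over 5 crossings
det 3, colorings 9 of 3^5 — tricolorable
observation: the span of V is 3, forcing >= 3 crossings in any diagram


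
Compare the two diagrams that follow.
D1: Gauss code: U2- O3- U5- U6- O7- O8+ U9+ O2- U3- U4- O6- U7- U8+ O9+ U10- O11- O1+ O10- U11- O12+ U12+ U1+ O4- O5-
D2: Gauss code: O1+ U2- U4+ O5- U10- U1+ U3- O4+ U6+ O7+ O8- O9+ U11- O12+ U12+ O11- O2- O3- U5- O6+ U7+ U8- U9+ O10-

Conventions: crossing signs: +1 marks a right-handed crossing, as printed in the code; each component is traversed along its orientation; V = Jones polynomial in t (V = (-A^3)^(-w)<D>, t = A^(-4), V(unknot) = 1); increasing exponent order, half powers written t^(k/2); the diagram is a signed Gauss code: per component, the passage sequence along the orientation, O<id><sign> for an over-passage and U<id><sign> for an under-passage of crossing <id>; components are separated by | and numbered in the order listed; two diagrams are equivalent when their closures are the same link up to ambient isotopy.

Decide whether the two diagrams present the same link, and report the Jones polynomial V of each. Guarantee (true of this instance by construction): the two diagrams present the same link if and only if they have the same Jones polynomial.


same link: no
V(D1) = -t^-4 + t^-3 + t^-1  [12 crossings, <D> = A^-8 + 1 - A^4, w = -4]
V(D2) = t^-2 - t^-1 + 1 - t + t^2  (w 0, c 12, <D> = A^-8 - A^-4 + 1 - A^4 + A^8)
note: V(t) takes 2 values over 2 diagrams, fixing the grouping


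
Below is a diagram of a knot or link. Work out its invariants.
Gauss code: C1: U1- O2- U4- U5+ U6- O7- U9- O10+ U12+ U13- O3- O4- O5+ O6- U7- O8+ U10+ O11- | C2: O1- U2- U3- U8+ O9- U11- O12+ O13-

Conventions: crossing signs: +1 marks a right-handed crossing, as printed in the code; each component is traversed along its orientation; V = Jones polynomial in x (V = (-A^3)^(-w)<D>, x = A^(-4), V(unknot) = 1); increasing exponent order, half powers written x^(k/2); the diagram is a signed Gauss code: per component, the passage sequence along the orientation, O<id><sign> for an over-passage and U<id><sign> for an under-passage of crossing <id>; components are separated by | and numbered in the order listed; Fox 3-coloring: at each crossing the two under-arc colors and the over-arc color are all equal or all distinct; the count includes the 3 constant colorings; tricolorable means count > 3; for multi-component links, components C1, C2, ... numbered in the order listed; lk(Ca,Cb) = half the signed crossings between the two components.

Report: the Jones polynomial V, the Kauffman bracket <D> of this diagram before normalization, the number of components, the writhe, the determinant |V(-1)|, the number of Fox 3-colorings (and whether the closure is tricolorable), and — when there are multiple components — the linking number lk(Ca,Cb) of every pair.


Jones polynomial: V(x) = -x^(-15/2) + 2x^(-13/2) - 2x^(-11/2) + 2x^(-9/2) - 3x^(-7/2) + x^(-5/2) - x^(-3/2)
<D> = A^-9 - A^-5 + 3A^-1 - 2A^3 + 2A^7 - 2A^11 + A^15; writhe -5
components 2, writhe -5 (13 crossings)
linking number lk(C1,C2) = -2
3-colorings: 9 of 3^13, det 12 — tricolorable
note: span 6 respects span(V) <= c + mu - 1 = 14 for this 2-component diagram


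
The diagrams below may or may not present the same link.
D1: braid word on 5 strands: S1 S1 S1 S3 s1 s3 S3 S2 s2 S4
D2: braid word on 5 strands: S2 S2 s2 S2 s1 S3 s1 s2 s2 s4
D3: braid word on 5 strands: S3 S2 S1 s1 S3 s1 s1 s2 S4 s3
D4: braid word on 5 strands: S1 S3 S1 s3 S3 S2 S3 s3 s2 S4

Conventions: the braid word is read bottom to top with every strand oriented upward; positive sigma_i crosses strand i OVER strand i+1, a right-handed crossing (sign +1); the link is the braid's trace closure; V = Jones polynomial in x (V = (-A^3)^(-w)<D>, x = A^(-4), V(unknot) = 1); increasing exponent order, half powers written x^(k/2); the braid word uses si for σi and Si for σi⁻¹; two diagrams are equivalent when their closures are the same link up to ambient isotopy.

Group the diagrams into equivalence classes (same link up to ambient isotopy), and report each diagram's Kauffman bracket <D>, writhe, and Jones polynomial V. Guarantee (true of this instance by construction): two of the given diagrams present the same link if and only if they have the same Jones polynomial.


equivalence classes: {D1, D4} | {D2, D3}
D1 (bracket A^-12 + A^-8 + A^-4 + 1; 10 crossings at w = -4): V = x^-3 + x^-2 + x^-1 + 1
D2 (bracket A^-6 + A^-2 + A^2 + A^6; 10 crossings at w = +2): V = 1 + x + x^2 + x^3
V(D3) = 1 + x + x^2 + x^3  (w 0, c 10, <D> = A^-12 + A^-8 + A^-4 + 1)
V(D4) = x^-3 + x^-2 + x^-1 + 1  (w -4, c 10, <D> = A^-12 + A^-8 + A^-4 + 1)
key observation: 2 classes among 4 diagrams; unequal V(x) rules out equality


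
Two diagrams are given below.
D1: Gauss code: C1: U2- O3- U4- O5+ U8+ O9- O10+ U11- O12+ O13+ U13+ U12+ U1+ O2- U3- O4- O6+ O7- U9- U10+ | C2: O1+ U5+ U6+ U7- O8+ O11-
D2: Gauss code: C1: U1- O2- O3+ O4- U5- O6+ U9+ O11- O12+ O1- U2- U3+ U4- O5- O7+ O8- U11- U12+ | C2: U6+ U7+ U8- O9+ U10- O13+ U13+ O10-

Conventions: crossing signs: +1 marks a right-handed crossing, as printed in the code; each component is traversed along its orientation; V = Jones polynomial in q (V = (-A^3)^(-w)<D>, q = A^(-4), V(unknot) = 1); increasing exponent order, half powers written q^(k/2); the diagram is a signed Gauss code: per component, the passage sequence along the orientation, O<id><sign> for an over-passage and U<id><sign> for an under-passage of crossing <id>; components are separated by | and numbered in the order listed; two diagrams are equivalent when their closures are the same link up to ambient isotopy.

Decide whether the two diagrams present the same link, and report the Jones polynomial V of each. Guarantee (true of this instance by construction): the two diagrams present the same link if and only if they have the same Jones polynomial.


equivalent: yes
D1 (bracket A^-3 + 2A^5 - A^9 + A^13 - A^17; 13 crossings at w = +1): V = q^(-7/2) - q^(-5/2) + q^(-3/2) - 2q^(-1/2) - q^(3/2)
D2 (bracket A^-9 + 2A^-1 - A^3 + A^7 - A^11; 13 crossings at w = -1): V = q^(-7/2) - q^(-5/2) + q^(-3/2) - 2q^(-1/2) - q^(3/2)
key observation: one V(q) for all 2 diagrams — one class (guaranteed)


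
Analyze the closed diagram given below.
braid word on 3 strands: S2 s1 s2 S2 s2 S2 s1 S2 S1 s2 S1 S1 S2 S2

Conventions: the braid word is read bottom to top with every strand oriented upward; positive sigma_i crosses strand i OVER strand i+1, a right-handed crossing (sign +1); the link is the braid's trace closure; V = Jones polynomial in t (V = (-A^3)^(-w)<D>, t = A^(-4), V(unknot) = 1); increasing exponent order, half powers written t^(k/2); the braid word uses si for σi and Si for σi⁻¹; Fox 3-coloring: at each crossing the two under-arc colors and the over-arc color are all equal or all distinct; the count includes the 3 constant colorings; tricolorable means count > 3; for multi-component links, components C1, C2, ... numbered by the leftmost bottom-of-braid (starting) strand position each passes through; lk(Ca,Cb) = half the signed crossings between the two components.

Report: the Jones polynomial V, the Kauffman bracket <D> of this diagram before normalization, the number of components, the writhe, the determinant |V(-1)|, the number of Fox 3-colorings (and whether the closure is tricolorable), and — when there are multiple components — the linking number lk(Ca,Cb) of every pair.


Jones polynomial: V(t) = -t^-8 + 2t^-7 - 3t^-6 + 4t^-5 - 5t^-4 + 5t^-3 - 3t^-2 + 3t^-1 - 1
<D> = -A^-12 + 3A^-8 - 3A^-4 + 5 - 5A^4 + 4A^8 - 3A^12 + 2A^16 - A^20; writhe -4
components 1, writhe -4 (14 crossings)
3-colorings: 9 of 3^14, det 27 — tricolorable
note: inverse pairs cancel, leaving σ2⁻¹ σ1 σ1 σ2⁻¹ σ1⁻¹ σ2 σ1⁻¹ σ1⁻¹ σ2⁻¹ σ2⁻¹


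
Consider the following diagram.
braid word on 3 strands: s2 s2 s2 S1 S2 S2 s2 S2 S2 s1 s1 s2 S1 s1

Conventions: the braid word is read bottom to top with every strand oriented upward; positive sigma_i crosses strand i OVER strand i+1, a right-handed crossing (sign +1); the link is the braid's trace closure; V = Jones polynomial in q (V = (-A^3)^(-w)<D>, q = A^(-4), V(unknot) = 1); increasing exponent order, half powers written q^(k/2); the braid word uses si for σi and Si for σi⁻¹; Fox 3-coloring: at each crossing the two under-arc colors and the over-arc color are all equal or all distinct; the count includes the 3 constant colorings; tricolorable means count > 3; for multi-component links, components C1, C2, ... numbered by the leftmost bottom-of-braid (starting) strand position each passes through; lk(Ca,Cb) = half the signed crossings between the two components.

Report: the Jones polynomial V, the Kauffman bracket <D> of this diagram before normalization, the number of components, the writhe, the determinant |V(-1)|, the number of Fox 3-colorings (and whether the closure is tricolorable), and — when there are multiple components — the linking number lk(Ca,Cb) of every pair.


V = -q^-2 + 2q^-1 - 2 + 4q - 4q^2 + 4q^3 - 3q^4 + 2q^5 - q^6
<D> = -A^-18 + 2A^-14 - 3A^-10 + 4A^-6 - 4A^-2 + 4A^2 - 2A^6 + 2A^10 - A^14 (w = +2)
1 component over 14 crossings, w = +2
3 Fox colorings among 3^14, |V(-1)| = 23: not tricolorable
why: w = +2 shifts under R1 moves; the (-A^3)^(-2) factor cancels that in V


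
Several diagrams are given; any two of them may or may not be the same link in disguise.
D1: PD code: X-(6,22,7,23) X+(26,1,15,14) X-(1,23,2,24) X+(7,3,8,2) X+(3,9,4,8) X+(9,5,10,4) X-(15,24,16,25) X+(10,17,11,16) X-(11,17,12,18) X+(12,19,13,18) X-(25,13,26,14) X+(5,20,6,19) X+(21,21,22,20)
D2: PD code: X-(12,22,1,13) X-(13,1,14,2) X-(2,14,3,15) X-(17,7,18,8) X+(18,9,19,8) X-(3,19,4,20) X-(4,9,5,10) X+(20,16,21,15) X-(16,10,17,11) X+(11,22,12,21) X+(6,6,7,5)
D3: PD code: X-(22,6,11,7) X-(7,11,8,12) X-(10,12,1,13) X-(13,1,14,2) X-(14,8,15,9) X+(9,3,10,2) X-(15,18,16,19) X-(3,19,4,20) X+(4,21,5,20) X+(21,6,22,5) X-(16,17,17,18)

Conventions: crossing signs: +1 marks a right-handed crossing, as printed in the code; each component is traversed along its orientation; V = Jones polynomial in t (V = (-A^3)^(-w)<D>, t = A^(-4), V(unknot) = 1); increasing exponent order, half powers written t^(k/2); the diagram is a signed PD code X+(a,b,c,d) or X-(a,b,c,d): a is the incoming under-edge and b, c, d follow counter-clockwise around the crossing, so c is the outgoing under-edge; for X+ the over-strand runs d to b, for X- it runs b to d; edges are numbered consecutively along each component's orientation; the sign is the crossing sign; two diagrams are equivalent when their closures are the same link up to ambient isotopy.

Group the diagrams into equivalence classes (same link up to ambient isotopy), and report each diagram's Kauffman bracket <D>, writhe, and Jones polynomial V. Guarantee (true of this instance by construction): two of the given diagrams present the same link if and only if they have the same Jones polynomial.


grouping into links: {D1} | {D2, D3}
V(D1) = -t^(1/2) - t^(3/2) - t^(5/2) + t^(9/2)  (w +3, c 13, <D> = -A^-9 + A^-1 + A^3 + A^7)
V(D2) = -t^(-9/2) - t^(-5/2) + t^(-3/2) - t^(-1/2)  [11 crossings, <D> = A^-7 - A^-3 + A + A^9, w = -3]
V(D3) = -t^(-9/2) - t^(-5/2) + t^(-3/2) - t^(-1/2)  [11 crossings, <D> = A^-13 - A^-9 + A^-5 + A^3, w = -5]
why: 2 values of V(t) split the 3 diagrams


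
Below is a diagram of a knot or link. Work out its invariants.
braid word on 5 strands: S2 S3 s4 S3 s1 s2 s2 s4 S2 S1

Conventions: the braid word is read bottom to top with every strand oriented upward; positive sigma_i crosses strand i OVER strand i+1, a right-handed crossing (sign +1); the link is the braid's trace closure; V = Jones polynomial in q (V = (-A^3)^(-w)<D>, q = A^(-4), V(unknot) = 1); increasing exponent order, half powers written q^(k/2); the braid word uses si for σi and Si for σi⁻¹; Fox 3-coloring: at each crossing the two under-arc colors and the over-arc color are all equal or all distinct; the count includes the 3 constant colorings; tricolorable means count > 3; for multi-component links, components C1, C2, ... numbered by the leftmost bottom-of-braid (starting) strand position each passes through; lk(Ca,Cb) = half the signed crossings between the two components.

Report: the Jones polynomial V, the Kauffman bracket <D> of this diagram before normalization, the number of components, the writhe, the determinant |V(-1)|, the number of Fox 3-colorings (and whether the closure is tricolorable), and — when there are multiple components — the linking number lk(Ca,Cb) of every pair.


V = q^-2 - q^-1 + 1 - q + q^2
<D> = A^-8 - A^-4 + 1 - A^4 + A^8 (w = 0)
1 component over 10 crossings, w = 0
3 Fox colorings among 3^10, |V(-1)| = 5: not tricolorable
why: the span of V is 4, forcing >= 4 crossings in any diagram


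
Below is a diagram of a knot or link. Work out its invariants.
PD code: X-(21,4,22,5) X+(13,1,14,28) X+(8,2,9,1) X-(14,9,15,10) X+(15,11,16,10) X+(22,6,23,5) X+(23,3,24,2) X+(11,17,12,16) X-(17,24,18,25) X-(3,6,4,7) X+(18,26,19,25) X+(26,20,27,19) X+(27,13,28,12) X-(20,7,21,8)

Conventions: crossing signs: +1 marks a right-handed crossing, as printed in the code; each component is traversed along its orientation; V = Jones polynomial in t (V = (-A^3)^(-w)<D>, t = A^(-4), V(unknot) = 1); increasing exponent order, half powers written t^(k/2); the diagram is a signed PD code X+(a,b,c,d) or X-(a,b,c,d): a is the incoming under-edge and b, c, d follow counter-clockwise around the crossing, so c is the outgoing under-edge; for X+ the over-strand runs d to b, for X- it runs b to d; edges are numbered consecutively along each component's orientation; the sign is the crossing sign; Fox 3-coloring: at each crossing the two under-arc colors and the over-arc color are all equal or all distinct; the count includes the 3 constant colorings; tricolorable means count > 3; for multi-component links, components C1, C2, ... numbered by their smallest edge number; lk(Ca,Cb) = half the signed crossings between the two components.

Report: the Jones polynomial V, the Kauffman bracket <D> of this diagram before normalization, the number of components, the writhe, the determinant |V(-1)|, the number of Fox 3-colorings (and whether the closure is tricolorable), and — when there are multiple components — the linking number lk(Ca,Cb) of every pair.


V(t) = t + t^3 - t^4
bracket: -A^-4 + 1 + A^8, w = +4
1 component, writhe +4, over 14 crossings
det 3, colorings 9 of 3^14 — tricolorable
observation: w = +4 shifts under R1 moves; the (-A^3)^(-4) factor cancels that in V


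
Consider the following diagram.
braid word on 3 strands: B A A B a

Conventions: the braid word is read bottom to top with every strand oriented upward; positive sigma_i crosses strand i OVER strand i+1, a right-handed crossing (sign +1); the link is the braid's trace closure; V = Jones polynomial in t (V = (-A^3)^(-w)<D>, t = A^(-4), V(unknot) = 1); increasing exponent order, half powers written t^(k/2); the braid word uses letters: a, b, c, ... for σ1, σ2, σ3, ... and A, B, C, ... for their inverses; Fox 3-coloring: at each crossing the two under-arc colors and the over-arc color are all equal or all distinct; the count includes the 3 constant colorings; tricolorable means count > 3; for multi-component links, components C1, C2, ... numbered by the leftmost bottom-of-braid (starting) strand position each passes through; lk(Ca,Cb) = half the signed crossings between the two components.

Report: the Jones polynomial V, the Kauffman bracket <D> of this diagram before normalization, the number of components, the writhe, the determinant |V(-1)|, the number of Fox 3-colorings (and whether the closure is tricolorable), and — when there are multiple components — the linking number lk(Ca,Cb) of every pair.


V = -t^(-9/2) - t^(-5/2) + t^(-3/2) - t^(-1/2)
<D> = A^-7 - A^-3 + A + A^9 (w = -3)
2 components over 5 crossings, w = -3
lk(C1,C2): -2
3 Fox colorings among 3^5, |V(-1)| = 4: not tricolorable
why: |V(-1)| = 4: so not tricolorable, since 3 does not divide 4


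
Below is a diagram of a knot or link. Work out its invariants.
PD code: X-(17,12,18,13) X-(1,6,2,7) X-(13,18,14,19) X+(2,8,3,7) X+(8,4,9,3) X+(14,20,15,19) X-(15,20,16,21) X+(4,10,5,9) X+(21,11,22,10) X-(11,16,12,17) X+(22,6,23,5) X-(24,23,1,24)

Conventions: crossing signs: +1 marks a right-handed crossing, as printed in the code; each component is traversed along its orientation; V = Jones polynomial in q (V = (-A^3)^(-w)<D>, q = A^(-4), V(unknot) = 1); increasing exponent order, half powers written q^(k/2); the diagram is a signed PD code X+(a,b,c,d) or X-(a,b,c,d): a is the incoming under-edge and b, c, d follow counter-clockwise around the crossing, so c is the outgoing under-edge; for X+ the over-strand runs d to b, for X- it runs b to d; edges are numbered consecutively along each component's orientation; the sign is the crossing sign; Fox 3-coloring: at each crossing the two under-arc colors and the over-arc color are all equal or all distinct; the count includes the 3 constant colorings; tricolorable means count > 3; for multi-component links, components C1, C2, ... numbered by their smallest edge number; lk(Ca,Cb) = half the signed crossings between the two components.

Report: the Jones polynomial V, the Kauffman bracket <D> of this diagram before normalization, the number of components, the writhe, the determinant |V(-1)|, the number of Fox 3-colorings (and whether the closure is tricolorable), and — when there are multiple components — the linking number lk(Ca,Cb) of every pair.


V(q) = -q^-3 + q^-2 - q^-1 + 3 - q + q^2 - q^3
bracket: -A^-12 + A^-8 - A^-4 + 3 - A^4 + A^8 - A^12, w = 0
1 component, writhe 0, over 12 crossings
det 9, colorings 27 of 3^12 — tricolorable
observation: det 9 = |V(-1)|; divisible by 3, so tricolorable


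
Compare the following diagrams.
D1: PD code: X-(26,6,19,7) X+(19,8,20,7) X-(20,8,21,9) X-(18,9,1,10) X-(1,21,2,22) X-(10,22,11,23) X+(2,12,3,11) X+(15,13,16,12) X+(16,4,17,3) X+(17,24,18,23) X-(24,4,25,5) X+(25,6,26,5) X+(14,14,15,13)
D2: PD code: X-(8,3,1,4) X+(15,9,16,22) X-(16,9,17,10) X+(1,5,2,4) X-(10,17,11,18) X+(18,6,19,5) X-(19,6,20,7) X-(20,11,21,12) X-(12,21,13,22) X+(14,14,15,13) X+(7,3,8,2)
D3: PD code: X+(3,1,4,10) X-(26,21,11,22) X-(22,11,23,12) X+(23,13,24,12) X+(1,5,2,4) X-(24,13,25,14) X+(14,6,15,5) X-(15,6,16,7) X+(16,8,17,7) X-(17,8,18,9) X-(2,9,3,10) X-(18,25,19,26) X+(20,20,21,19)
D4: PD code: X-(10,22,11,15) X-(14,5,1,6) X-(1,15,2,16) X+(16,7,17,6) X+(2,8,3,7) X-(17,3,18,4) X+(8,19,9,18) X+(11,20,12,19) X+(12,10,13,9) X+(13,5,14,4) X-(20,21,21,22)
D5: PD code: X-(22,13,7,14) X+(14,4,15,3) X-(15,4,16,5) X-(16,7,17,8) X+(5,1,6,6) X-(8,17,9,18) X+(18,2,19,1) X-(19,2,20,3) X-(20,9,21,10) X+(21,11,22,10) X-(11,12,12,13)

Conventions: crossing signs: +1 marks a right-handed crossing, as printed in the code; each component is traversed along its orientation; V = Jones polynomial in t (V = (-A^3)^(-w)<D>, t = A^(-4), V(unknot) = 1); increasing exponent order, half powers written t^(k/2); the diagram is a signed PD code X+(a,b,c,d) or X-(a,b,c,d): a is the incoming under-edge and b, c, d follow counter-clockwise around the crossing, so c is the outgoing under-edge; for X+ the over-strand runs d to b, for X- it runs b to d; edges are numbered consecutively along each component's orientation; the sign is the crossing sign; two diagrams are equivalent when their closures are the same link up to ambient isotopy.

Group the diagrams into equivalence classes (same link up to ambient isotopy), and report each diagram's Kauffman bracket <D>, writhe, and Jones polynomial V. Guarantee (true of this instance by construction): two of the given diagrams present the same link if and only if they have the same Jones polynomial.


grouping into links: {D1} | {D2, D3, D5} | {D4}
V(D1) = -t^(-5/2) - t^(-1/2)  (w +1, c 13, <D> = A^5 + A^13)
V(D2) = t^(-9/2) - t^(-5/2) - t^(-3/2) - t^(-1/2)  [11 crossings, <D> = A^-1 + A^3 + A^7 - A^15, w = -1]
D3 (bracket A^-1 + A^3 + A^7 - A^15; 13 crossings at w = -1): V = t^(-9/2) - t^(-5/2) - t^(-3/2) - t^(-1/2)
V(D4) = -t^(-1/2) - t^(1/2)  [11 crossings, <D> = A + A^5, w = +1]
V(D5) = t^(-9/2) - t^(-5/2) - t^(-3/2) - t^(-1/2)  (w -3, c 11, <D> = A^-7 + A^-3 + A - A^9)
why: V(t) takes 3 values over 5 diagrams, fixing the grouping


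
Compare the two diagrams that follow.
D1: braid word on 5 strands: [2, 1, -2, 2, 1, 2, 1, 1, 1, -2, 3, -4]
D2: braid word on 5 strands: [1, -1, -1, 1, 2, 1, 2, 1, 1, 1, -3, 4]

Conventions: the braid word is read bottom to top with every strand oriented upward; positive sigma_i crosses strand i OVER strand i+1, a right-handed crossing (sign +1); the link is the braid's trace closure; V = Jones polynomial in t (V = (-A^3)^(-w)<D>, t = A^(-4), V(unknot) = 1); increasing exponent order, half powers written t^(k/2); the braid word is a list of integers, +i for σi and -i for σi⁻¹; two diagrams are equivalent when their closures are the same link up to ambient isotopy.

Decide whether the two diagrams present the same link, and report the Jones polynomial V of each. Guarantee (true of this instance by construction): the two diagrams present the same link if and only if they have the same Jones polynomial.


same link: yes
V(D1) = t^2 + t^4 - t^5 + t^6 - t^7  [12 crossings, <D> = -A^-10 + A^-6 - A^-2 + A^2 + A^10, w = +6]
V(D2) = t^2 + t^4 - t^5 + t^6 - t^7  (w +6, c 12, <D> = -A^-10 + A^-6 - A^-2 + A^2 + A^10)
note: D2 (12 crossings) and D1 (12) are Markov-related braid presentations


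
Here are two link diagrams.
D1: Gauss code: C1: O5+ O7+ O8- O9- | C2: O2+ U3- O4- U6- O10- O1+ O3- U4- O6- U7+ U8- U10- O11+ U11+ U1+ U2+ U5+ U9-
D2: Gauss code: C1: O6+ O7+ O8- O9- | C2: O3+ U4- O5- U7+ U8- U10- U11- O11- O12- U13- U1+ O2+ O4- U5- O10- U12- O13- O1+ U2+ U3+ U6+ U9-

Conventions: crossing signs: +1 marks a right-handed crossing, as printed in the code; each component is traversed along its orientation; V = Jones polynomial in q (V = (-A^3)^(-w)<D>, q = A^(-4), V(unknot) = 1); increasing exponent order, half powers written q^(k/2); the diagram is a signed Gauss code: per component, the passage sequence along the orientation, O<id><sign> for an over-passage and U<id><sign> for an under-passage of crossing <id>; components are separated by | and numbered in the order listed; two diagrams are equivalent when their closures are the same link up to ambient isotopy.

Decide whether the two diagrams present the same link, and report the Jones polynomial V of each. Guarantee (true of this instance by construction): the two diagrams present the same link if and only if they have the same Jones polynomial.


equivalent: yes
V(D1) = q^(-9/2) - q^(-5/2) - q^(-3/2) - q^(-1/2)  (w -1, c 11, <D> = A^-1 + A^3 + A^7 - A^15)
V(D2) = q^(-9/2) - q^(-5/2) - q^(-3/2) - q^(-1/2)  (w -3, c 13, <D> = A^-7 + A^-3 + A - A^9)
why: Reidemeister moves carry D1 (11 crossings) to D2 (13)


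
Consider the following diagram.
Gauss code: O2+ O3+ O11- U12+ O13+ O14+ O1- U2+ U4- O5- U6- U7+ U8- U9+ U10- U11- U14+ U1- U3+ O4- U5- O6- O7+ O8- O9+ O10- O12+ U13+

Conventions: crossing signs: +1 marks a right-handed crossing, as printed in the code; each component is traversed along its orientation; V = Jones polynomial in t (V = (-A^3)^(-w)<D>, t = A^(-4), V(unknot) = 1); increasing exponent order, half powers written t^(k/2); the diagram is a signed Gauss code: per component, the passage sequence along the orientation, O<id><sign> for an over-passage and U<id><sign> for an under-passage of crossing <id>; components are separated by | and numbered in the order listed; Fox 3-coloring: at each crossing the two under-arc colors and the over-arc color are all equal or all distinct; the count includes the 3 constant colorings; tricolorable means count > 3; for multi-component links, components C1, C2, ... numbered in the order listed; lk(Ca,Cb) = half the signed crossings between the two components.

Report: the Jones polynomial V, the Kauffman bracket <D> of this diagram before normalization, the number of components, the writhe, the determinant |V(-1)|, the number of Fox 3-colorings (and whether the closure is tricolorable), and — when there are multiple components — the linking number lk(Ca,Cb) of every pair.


V(t) = -t^-3 + t^-2 - t^-1 + 3 - t + t^2 - t^3
bracket: -A^-12 + A^-8 - A^-4 + 3 - A^4 + A^8 - A^12, w = 0
1 component, writhe 0, over 14 crossings
det 9, colorings 27 of 3^14 — tricolorable
observation: V is palindromic (span 6, det 9): t -> 1/t fixes it; necessary, not sufficient, for amphichirality


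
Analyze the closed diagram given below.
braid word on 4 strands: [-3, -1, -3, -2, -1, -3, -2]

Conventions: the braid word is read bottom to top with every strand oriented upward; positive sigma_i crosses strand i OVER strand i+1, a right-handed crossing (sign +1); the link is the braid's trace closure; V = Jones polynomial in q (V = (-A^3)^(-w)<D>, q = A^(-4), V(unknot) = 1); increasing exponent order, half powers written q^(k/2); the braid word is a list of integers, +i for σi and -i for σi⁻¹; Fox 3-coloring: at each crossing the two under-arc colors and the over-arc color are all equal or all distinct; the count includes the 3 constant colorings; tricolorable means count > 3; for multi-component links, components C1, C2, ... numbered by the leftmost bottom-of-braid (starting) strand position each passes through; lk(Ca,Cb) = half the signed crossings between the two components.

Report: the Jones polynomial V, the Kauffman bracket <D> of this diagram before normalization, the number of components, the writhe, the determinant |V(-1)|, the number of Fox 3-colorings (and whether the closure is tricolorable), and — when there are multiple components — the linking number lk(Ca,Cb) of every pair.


V(q) = -q^-7 + q^-6 - q^-5 + q^-4 + q^-2
bracket: -A^-13 - A^-5 + A^-1 - A^3 + A^7, w = -7
1 component, writhe -7, over 7 crossings
det 5, colorings 3 of 3^7 — not tricolorable
observation: w = -7 shifts under R1 moves; the (-A^3)^(7) factor cancels that in V


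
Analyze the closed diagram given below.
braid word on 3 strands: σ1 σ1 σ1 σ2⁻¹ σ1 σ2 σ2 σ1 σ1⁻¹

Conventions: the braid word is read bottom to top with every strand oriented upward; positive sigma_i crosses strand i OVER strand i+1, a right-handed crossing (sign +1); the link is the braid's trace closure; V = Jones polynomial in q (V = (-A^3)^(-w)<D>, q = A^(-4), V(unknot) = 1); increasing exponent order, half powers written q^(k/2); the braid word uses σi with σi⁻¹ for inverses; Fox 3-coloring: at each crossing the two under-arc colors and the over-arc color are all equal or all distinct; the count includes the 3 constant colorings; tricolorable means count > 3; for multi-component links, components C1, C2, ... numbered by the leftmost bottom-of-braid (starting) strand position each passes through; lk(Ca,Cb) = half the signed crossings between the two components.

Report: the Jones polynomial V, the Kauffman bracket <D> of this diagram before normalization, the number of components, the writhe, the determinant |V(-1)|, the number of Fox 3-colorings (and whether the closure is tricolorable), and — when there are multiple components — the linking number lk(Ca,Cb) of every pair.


V = -q^(3/2) + q^(5/2) - 2q^(7/2) + 2q^(9/2) - 2q^(11/2) + q^(13/2) - q^(15/2)
<D> = A^-15 - A^-11 + 2A^-7 - 2A^-3 + 2A - A^5 + A^9 (w = +5)
2 components over 9 crossings, w = +5
lk(C1,C2): +3
3 Fox colorings among 3^9, |V(-1)| = 10: not tricolorable
why: the word shrinks to σ1 σ1 σ1 σ2⁻¹ σ1 σ2 σ2 after cancelling
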